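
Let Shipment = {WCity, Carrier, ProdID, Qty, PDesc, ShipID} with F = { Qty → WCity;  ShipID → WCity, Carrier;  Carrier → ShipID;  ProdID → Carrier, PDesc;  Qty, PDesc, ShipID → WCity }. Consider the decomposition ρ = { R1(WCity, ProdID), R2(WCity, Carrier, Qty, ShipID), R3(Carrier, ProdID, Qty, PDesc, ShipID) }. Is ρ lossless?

Yes

Chase test. Columns are WCity, Carrier, ProdID, Qty, PDesc, ShipID; row i has aⱼ where attribute j ∈ Ri, else bᵢⱼ.
Initial tableau (one row per fragment):
  row 1: a1 b12 a3 b14 b15 b16
  row 2: a1 a2 b23 a4 b25 a6
  row 3: b31 a2 a3 a4 a5 a6
Rows 2 and 3 agree on Qty; apply Qty→WCity and equate their WCity entries.
Rows 1 and 3 agree on ProdID; apply ProdID→Carrier, PDesc and equate their Carrier, PDesc entries.
Rows 1 and 2 agree on Carrier; apply Carrier→ShipID and equate their ShipID entries.
Row 3 is now all distinguished symbols — the join is lossless.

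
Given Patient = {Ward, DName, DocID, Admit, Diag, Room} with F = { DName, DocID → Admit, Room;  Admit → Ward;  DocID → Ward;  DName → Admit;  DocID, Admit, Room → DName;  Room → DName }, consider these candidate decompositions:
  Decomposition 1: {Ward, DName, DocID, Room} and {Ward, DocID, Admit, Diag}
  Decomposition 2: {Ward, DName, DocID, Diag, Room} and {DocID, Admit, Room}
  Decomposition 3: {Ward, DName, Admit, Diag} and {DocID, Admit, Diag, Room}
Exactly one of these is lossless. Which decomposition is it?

Decomposition 2

Decomposition 1: common = {Ward, DocID}, closure = {Ward, DocID} → lossy.
Decomposition 2: common = {DocID, Room}, closure = {Ward, DName, DocID, Admit, Room} → lossless.
Decomposition 3: common = {Admit, Diag}, closure = {Ward, Admit, Diag} → lossy.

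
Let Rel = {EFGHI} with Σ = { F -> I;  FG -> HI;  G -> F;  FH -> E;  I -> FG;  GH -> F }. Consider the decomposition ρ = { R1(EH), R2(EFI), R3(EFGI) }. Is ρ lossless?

No

Chase test. Columns are EFGHI; row i has aⱼ where attribute j ∈ Ri, else bᵢⱼ.
Initial tableau (one row per fragment):
  row 1: a1 b12 b13 a4 b15
  row 2: a1 a2 b23 b24 a5
  row 3: a1 a2 a3 b34 a5
Rows 2 and 3 agree on I; apply I→FG and equate their FG entries.
Rows 2 and 3 agree on FG; apply FG→HI and equate their HI entries.
No row becomes fully distinguished — the join is lossy.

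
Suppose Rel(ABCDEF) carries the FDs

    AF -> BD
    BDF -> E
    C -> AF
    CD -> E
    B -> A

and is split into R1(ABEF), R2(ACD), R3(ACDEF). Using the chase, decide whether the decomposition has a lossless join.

Chase test. Columns are ABCDEF; row i has aⱼ where attribute j ∈ Ri, else bᵢⱼ.
Initial tableau (one row per fragment):
  row 1: a1 a2 b13 b14 a5 a6
  row 2: a1 b22 a3 a4 b25 b26
  row 3: a1 b32 a3 a4 a5 a6
Rows 1 and 3 agree on AF; apply AF→BD and equate their BD entries.
Rows 2 and 3 agree on C; apply C→AF and equate their AF entries.
Rows 2 and 3 agree on CD; apply CD→E and equate their E entries.
Rows 1 and 2 agree on AF; apply AF→BD and equate their BD entries.
Row 2 is now all distinguished symbols — the join is lossless.

Yes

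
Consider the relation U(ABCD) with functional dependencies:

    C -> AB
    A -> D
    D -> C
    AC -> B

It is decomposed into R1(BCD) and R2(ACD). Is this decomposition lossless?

Yes

Common attributes: R1 ∩ R2 = {CD}.
Closure of {CD}: C → AB applies, adding AB. So (CD)⁺ = {ABCD}.
This closure contains every attribute of R1, so R1 ∩ R2 → R1. The join is lossless.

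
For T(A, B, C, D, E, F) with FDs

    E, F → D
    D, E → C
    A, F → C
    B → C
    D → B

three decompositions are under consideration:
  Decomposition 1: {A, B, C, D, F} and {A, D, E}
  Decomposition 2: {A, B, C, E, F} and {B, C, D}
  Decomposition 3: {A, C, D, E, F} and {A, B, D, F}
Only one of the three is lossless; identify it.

Decomposition 3

Decomposition 1: common = {A, D}, closure = {A, B, C, D} → lossy.
Decomposition 2: common = {B, C}, closure = {B, C} → lossy.
Decomposition 3: common = {A, D, F}, closure = {A, B, C, D, F} → lossless.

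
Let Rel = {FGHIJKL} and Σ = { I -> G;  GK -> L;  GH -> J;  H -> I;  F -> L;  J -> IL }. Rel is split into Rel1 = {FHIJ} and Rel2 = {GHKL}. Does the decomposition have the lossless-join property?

Common attributes: Rel1 ∩ Rel2 = {H}.
Closure of {H}: H → I applies, adding I; I → G applies, adding G; GH → J applies, adding J; J → IL applies, adding L. So (H)⁺ = {GHIJL}.
The closure contains neither all of Rel1 = {FHIJ} nor all of Rel2 = {GHKL}, so the common attributes are not a superkey of either fragment. The join is lossy.

No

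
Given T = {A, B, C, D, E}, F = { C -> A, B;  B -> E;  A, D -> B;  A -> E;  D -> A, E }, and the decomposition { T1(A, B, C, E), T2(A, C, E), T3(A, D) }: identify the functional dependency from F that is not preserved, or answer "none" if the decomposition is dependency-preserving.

Check A, D → B: no single fragment contains all of {A, B, D}, and the restricted closure of {A, D} across the fragments never reaches {B}.
C → A, B is preserved.
B → E is preserved.
A → E is preserved.
D → A, E is preserved.

A, D -> B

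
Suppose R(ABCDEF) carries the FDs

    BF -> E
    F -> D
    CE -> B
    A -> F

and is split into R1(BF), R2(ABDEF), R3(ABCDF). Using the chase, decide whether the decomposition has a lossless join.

Yes

Chase test. Columns are ABCDEF; row i has aⱼ where attribute j ∈ Ri, else bᵢⱼ.
Initial tableau (one row per fragment):
  row 1: b11 a2 b13 b14 b15 a6
  row 2: a1 a2 b23 a4 a5 a6
  row 3: a1 a2 a3 a4 b35 a6
Rows 1 and 2 agree on BF; apply BF→E and equate their E entries.
Rows 1 and 3 agree on BF; apply BF→E and equate their E entries.
Rows 1 and 2 agree on F; apply F→D and equate their D entries.
Row 3 is now all distinguished symbols — the join is lossless.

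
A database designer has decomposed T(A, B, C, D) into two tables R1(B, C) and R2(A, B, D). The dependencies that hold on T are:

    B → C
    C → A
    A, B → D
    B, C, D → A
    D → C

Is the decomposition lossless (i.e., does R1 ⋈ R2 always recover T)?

Yes

Common attributes: R1 ∩ R2 = {B}.
Closure of {B}: B → C applies, adding C; C → A applies, adding A; A, B → D applies, adding D. So (B)⁺ = {A, B, C, D}.
This closure contains every attribute of R1, so R1 ∩ R2 → R1. The join is lossless.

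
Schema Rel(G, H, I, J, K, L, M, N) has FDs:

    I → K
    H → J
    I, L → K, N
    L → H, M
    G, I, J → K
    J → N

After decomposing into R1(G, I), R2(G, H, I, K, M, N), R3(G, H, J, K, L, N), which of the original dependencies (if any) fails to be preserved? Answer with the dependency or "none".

Check L → H, M: no single fragment contains all of {H, L, M}, and the restricted closure of {L} across the fragments never reaches {H, M}.
I → K is preserved.
H → J is preserved.
I, L → K, N is preserved.
G, I, J → K is preserved.
J → N is preserved.

L → H, M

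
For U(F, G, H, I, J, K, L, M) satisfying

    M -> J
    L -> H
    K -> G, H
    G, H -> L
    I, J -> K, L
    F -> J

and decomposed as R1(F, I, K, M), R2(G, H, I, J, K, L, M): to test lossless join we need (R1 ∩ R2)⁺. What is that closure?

G, H, I, J, K, L, M

R1 ∩ R2 = {I, K, M}.
M → J applies, adding J
K → G, H applies, adding G, H
G, H → L applies, adding L
Closure: {G, H, I, J, K, L, M}.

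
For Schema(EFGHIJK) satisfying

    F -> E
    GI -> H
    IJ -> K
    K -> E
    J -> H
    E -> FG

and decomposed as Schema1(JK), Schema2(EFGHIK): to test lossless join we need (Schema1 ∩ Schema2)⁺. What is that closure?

Schema1 ∩ Schema2 = {K}.
K → E applies, adding E
E → FG applies, adding FG
Closure: {EFGK}.

EFGK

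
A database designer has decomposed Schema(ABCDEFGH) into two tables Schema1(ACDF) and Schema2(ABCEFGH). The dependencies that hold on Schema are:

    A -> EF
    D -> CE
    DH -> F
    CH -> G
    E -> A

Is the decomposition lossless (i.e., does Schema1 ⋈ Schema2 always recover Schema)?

No

Common attributes: Schema1 ∩ Schema2 = {ACF}.
Closure of {ACF}: A → EF applies, adding E. So (ACF)⁺ = {ACEF}.
The closure contains neither all of Schema1 = {ACDF} nor all of Schema2 = {ABCEFGH}, so the common attributes are not a superkey of either fragment. The join is lossy.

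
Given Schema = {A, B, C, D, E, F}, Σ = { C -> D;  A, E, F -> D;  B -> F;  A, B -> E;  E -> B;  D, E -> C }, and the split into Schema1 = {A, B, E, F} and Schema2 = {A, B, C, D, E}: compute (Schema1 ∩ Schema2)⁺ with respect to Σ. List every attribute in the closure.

Schema1 ∩ Schema2 = {A, B, E}.
B → F applies, adding F
A, E, F → D applies, adding D
D, E → C applies, adding C
Closure: {A, B, C, D, E, F}.

A, B, C, D, E, F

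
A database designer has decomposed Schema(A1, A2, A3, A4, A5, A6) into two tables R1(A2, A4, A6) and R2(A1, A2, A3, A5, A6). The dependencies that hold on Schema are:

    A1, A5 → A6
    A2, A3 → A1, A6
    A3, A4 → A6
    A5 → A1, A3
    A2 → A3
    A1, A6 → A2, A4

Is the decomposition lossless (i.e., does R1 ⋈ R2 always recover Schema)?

Yes

Common attributes: R1 ∩ R2 = {A2, A6}.
Closure of {A2, A6}: A2 → A3 applies, adding A3; A2, A3 → A1, A6 applies, adding A1; A1, A6 → A2, A4 applies, adding A4. So (A2, A6)⁺ = {A1, A2, A3, A4, A6}.
This closure contains every attribute of R1, so R1 ∩ R2 → R1. The join is lossless.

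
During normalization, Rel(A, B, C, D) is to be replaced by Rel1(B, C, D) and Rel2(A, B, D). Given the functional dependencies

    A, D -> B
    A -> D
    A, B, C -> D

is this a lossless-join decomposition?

No

Common attributes: Rel1 ∩ Rel2 = {B, D}.
No dependency enlarges {B, D}, so (B, D)⁺ = {B, D}.
The closure contains neither all of Rel1 = {B, C, D} nor all of Rel2 = {A, B, D}, so the common attributes are not a superkey of either fragment. The join is lossy.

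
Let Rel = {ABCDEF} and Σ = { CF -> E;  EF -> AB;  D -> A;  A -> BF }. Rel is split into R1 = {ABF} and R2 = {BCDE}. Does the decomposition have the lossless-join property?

No

Common attributes: R1 ∩ R2 = {B}.
No dependency enlarges {B}, so (B)⁺ = {B}.
The closure contains neither all of R1 = {ABF} nor all of R2 = {BCDE}, so the common attributes are not a superkey of either fragment. The join is lossy.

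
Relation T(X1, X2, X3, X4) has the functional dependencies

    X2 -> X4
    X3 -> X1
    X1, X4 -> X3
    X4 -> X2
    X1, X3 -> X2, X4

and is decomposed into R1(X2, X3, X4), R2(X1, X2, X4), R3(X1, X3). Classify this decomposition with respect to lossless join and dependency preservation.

Lossless test (chase): Rows 1 and 3 agree on X3; apply X3→X1 and equate their X1 entries. Rows 1 and 2 agree on X1, X4; apply X1, X4→X3 and equate their X3 entries. Rows 1 and 3 agree on X1, X3; apply X1, X3→X2, X4 and equate their X2, X4 entries. Row 1 is now all distinguished symbols — the join is lossless.
Dependency preservation: the restricted closure of {X1, X4} across the fragments never reaches {X3}, so X1, X4 → X3 cannot be enforced without a join — not preserved.

lossless but not dependency-preserving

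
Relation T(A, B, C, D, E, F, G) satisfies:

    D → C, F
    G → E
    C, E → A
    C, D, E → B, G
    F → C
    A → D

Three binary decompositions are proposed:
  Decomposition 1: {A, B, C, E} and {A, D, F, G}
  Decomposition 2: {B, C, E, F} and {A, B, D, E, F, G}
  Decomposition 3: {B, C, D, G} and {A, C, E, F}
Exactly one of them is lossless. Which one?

Decomposition 2

Decomposition 1: common = {A}, closure = {A, C, D, F} → lossy.
Decomposition 2: common = {B, E, F}, closure = {A, B, C, D, E, F, G} → lossless.
Decomposition 3: common = {C}, closure = {C} → lossy.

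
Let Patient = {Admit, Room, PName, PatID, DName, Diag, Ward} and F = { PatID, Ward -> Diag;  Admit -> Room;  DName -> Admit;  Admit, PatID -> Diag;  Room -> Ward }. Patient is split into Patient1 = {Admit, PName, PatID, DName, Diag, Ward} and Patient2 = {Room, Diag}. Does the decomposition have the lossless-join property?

No

Common attributes: Patient1 ∩ Patient2 = {Diag}.
No dependency enlarges {Diag}, so (Diag)⁺ = {Diag}.
The closure contains neither all of Patient1 = {Admit, PName, PatID, DName, Diag, Ward} nor all of Patient2 = {Room, Diag}, so the common attributes are not a superkey of either fragment. The join is lossy.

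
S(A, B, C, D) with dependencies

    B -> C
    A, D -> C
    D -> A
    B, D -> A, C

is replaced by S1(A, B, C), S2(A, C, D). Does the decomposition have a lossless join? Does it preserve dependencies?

lossy but dependency-preserving

Lossless test: (A, C)⁺ = {A, C}, which is a superkey of neither fragment — lossy.
Dependency preservation: B, D → A, C is not contained in any single fragment, but the restricted closure of its left-hand side across the fragments still reaches the right-hand side; the remaining FDs each lie inside some fragment. All dependencies are preserved.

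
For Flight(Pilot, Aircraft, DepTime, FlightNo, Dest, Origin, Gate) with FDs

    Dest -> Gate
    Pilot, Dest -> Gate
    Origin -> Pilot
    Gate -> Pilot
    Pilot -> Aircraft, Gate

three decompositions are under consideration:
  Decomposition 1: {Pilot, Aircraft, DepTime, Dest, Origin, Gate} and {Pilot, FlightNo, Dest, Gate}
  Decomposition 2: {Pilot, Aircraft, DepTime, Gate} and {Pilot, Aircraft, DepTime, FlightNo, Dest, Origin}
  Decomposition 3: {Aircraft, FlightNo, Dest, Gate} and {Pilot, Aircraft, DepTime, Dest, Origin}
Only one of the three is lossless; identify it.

Decomposition 1: common = {Pilot, Dest, Gate}, closure = {Pilot, Aircraft, Dest, Gate} → lossy.
Decomposition 2: common = {Pilot, Aircraft, DepTime}, closure = {Pilot, Aircraft, DepTime, Gate} → lossless.
Decomposition 3: common = {Aircraft, Dest}, closure = {Pilot, Aircraft, Dest, Gate} → lossy.

Decomposition 2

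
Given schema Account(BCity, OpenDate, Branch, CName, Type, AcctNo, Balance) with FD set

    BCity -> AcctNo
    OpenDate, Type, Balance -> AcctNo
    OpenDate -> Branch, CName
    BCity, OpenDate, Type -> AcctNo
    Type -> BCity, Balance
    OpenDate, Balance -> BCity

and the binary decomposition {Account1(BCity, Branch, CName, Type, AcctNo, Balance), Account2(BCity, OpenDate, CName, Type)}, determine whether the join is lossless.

Common attributes: Account1 ∩ Account2 = {BCity, CName, Type}.
Closure of {BCity, CName, Type}: BCity → AcctNo applies, adding AcctNo; Type → BCity, Balance applies, adding Balance. So (BCity, CName, Type)⁺ = {BCity, CName, Type, AcctNo, Balance}.
The closure contains neither all of Account1 = {BCity, Branch, CName, Type, AcctNo, Balance} nor all of Account2 = {BCity, OpenDate, CName, Type}, so the common attributes are not a superkey of either fragment. The join is lossy.

No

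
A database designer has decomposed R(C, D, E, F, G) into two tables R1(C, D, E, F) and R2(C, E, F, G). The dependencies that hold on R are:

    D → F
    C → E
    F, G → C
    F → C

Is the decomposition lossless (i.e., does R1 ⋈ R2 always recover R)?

Common attributes: R1 ∩ R2 = {C, E, F}.
No dependency enlarges {C, E, F}, so (C, E, F)⁺ = {C, E, F}.
The closure contains neither all of R1 = {C, D, E, F} nor all of R2 = {C, E, F, G}, so the common attributes are not a superkey of either fragment. The join is lossy.

No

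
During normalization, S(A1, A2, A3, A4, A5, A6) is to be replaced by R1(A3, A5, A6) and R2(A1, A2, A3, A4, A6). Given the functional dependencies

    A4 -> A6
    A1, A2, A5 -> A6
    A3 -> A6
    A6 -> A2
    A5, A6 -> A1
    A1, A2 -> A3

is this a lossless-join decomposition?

No

Common attributes: R1 ∩ R2 = {A3, A6}.
Closure of {A3, A6}: A6 → A2 applies, adding A2. So (A3, A6)⁺ = {A2, A3, A6}.
The closure contains neither all of R1 = {A3, A5, A6} nor all of R2 = {A1, A2, A3, A4, A6}, so the common attributes are not a superkey of either fragment. The join is lossy.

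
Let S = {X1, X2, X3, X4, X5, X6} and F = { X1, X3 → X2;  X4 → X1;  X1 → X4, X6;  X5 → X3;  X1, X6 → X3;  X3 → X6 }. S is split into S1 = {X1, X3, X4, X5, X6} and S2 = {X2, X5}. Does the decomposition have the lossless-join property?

No

Common attributes: S1 ∩ S2 = {X5}.
Closure of {X5}: X5 → X3 applies, adding X3; X3 → X6 applies, adding X6. So (X5)⁺ = {X3, X5, X6}.
The closure contains neither all of S1 = {X1, X3, X4, X5, X6} nor all of S2 = {X2, X5}, so the common attributes are not a superkey of either fragment. The join is lossy.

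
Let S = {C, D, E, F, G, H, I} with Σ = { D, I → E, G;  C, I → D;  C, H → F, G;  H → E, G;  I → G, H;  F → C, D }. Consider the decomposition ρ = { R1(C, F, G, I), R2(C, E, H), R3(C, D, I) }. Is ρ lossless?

Chase test. Columns are C, D, E, F, G, H, I; row i has aⱼ where attribute j ∈ Ri, else bᵢⱼ.
Initial tableau (one row per fragment):
  row 1: a1 b12 b13 a4 a5 b16 a7
  row 2: a1 b22 a3 b24 b25 a6 b27
  row 3: a1 a2 b33 b34 b35 b36 a7
Rows 1 and 3 agree on C, I; apply C, I→D and equate their D entries.
Rows 1 and 3 agree on I; apply I→G, H and equate their G, H entries.
Rows 1 and 3 agree on D, I; apply D, I→E, G and equate their E, G entries.
Rows 1 and 3 agree on C, H; apply C, H→F, G and equate their F, G entries.
No row becomes fully distinguished — the join is lossy.

No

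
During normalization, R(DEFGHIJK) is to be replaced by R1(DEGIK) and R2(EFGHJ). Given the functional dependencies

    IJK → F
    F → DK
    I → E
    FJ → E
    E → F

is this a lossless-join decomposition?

Common attributes: R1 ∩ R2 = {EG}.
Closure of {EG}: E → F applies, adding F; F → DK applies, adding DK. So (EG)⁺ = {DEFGK}.
The closure contains neither all of R1 = {DEGIK} nor all of R2 = {EFGHJ}, so the common attributes are not a superkey of either fragment. The join is lossy.

No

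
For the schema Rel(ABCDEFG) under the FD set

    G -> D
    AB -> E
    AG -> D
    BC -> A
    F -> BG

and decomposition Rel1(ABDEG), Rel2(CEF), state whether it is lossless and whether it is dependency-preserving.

lossy and not dependency-preserving

Lossless test: (E)⁺ = {E}, which is a superkey of neither fragment — lossy.
Dependency preservation: the restricted closure of {BC} across the fragments never reaches {A}, so BC → A cannot be enforced without a join — not preserved.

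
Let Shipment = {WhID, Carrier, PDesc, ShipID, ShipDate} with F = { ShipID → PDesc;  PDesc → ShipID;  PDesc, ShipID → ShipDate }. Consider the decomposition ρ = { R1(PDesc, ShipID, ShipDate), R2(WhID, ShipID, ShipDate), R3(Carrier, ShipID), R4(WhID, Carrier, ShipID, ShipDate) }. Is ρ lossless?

Yes

Chase test. Columns are WhID, Carrier, PDesc, ShipID, ShipDate; row i has aⱼ where attribute j ∈ Ri, else bᵢⱼ.
Initial tableau (one row per fragment):
  row 1: b11 b12 a3 a4 a5
  row 2: a1 b22 b23 a4 a5
  row 3: b31 a2 b33 a4 b35
  row 4: a1 a2 b43 a4 a5
Rows 1 and 2 agree on ShipID; apply ShipID→PDesc and equate their PDesc entries.
Rows 1 and 3 agree on ShipID; apply ShipID→PDesc and equate their PDesc entries.
Rows 1 and 4 agree on ShipID; apply ShipID→PDesc and equate their PDesc entries.
Rows 1 and 3 agree on PDesc, ShipID; apply PDesc, ShipID→ShipDate and equate their ShipDate entries.
Row 4 is now all distinguished symbols — the join is lossless.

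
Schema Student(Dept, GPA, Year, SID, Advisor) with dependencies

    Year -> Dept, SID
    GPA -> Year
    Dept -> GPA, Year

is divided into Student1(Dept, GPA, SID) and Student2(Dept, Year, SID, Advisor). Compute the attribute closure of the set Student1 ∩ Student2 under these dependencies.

Student1 ∩ Student2 = {Dept, SID}.
Dept → GPA, Year applies, adding GPA, Year
Closure: {Dept, GPA, Year, SID}.

Dept, GPA, Year, SID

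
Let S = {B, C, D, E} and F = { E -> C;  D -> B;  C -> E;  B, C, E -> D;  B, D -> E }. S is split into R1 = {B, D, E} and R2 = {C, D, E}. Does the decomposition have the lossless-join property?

Yes

Common attributes: R1 ∩ R2 = {D, E}.
Closure of {D, E}: E → C applies, adding C; D → B applies, adding B. So (D, E)⁺ = {B, C, D, E}.
This closure contains every attribute of R1, so R1 ∩ R2 → R1. The join is lossless.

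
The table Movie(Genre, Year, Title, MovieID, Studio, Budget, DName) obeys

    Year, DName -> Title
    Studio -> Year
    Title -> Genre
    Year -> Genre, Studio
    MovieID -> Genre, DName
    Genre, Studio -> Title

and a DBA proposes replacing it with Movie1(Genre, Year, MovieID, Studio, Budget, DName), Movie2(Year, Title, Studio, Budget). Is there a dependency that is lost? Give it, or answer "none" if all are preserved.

Title -> Genre

Check Title → Genre: no single fragment contains all of {Genre, Title}, and the restricted closure of {Title} across the fragments never reaches {Genre}.
Year, DName → Title is preserved.
Studio → Year is preserved.
Year → Genre, Studio is preserved.
MovieID → Genre, DName is preserved.
Genre, Studio → Title is preserved.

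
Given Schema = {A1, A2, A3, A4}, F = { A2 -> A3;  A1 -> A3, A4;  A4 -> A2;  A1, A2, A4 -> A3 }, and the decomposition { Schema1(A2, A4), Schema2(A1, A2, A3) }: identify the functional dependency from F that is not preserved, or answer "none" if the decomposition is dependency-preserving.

A1 -> A3, A4

Check A1 → A3, A4: no single fragment contains all of {A1, A3, A4}, and the restricted closure of {A1} across the fragments never reaches {A3, A4}.
A2 → A3 is preserved.
A4 → A2 is preserved.
A1, A2, A4 → A3 is preserved.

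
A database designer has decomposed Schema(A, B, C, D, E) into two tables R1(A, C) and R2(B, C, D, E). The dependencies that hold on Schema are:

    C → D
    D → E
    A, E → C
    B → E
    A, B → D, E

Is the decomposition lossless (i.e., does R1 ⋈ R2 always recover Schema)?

Common attributes: R1 ∩ R2 = {C}.
Closure of {C}: C → D applies, adding D; D → E applies, adding E. So (C)⁺ = {C, D, E}.
The closure contains neither all of R1 = {A, C} nor all of R2 = {B, C, D, E}, so the common attributes are not a superkey of either fragment. The join is lossy.

No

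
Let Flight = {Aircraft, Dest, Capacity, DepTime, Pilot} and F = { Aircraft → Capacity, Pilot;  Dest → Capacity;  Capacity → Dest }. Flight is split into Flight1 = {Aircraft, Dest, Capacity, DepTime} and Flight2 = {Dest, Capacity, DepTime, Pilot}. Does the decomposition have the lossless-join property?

Common attributes: Flight1 ∩ Flight2 = {Dest, Capacity, DepTime}.
No dependency enlarges {Dest, Capacity, DepTime}, so (Dest, Capacity, DepTime)⁺ = {Dest, Capacity, DepTime}.
The closure contains neither all of Flight1 = {Aircraft, Dest, Capacity, DepTime} nor all of Flight2 = {Dest, Capacity, DepTime, Pilot}, so the common attributes are not a superkey of either fragment. The join is lossy.

No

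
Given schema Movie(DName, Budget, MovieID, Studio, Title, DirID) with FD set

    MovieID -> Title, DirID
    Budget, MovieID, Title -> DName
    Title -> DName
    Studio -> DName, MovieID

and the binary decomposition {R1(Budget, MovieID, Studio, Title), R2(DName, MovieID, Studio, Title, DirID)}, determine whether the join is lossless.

Yes

Common attributes: R1 ∩ R2 = {MovieID, Studio, Title}.
Closure of {MovieID, Studio, Title}: MovieID → Title, DirID applies, adding DirID; Title → DName applies, adding DName. So (MovieID, Studio, Title)⁺ = {DName, MovieID, Studio, Title, DirID}.
This closure contains every attribute of R2, so R1 ∩ R2 → R2. The join is lossless.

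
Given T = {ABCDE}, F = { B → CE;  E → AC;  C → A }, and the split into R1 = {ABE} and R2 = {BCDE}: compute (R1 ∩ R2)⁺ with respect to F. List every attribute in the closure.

R1 ∩ R2 = {BE}.
B → CE applies, adding C
E → AC applies, adding A
Closure: {ABCE}.

ABCE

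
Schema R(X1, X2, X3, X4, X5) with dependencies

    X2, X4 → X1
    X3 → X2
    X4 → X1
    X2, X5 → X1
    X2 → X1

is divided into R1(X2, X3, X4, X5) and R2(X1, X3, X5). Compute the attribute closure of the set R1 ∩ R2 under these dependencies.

R1 ∩ R2 = {X3, X5}.
X3 → X2 applies, adding X2
X2, X5 → X1 applies, adding X1
Closure: {X1, X2, X3, X5}.

X1, X2, X3, X5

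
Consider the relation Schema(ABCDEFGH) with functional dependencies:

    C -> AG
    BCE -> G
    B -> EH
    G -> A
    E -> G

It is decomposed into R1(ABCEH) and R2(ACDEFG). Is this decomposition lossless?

Common attributes: R1 ∩ R2 = {ACE}.
Closure of {ACE}: C → AG applies, adding G. So (ACE)⁺ = {ACEG}.
The closure contains neither all of R1 = {ABCEH} nor all of R2 = {ACDEFG}, so the common attributes are not a superkey of either fragment. The join is lossy.

No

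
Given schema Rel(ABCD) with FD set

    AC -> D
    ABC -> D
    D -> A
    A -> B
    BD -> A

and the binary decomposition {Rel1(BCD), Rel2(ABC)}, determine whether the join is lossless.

Common attributes: Rel1 ∩ Rel2 = {BC}.
No dependency enlarges {BC}, so (BC)⁺ = {BC}.
The closure contains neither all of Rel1 = {BCD} nor all of Rel2 = {ABC}, so the common attributes are not a superkey of either fragment. The join is lossy.

No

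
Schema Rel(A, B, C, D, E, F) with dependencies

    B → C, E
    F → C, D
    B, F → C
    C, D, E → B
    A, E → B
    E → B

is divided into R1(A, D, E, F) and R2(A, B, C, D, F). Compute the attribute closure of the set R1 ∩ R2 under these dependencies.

R1 ∩ R2 = {A, D, F}.
F → C, D applies, adding C
Closure: {A, C, D, F}.

A, C, D, F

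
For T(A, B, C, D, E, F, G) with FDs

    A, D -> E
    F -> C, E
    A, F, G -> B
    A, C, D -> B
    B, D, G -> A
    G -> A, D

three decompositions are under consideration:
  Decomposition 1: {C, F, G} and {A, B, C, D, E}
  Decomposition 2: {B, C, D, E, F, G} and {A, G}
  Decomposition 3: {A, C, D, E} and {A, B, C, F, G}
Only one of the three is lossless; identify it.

Decomposition 2

Decomposition 1: common = {C}, closure = {C} → lossy.
Decomposition 2: common = {G}, closure = {A, D, E, G} → lossless.
Decomposition 3: common = {A, C}, closure = {A, C} → lossy.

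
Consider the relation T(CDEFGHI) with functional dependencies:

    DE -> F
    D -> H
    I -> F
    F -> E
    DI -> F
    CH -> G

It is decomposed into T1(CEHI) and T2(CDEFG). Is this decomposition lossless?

Common attributes: T1 ∩ T2 = {CE}.
No dependency enlarges {CE}, so (CE)⁺ = {CE}.
The closure contains neither all of T1 = {CEHI} nor all of T2 = {CDEFG}, so the common attributes are not a superkey of either fragment. The join is lossy.

No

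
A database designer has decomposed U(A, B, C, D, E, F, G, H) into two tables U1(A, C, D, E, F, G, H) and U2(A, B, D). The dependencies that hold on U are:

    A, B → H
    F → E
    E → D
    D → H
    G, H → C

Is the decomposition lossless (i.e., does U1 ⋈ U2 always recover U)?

Common attributes: U1 ∩ U2 = {A, D}.
Closure of {A, D}: D → H applies, adding H. So (A, D)⁺ = {A, D, H}.
The closure contains neither all of U1 = {A, C, D, E, F, G, H} nor all of U2 = {A, B, D}, so the common attributes are not a superkey of either fragment. The join is lossy.

No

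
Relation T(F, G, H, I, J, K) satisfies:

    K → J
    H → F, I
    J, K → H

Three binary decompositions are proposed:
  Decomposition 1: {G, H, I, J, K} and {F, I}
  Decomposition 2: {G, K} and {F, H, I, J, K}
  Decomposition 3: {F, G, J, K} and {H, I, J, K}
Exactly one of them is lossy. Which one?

Decomposition 1

Decomposition 1: common = {I}, closure = {I} → lossy.
Decomposition 2: common = {K}, closure = {F, H, I, J, K} → lossless.
Decomposition 3: common = {J, K}, closure = {F, H, I, J, K} → lossless.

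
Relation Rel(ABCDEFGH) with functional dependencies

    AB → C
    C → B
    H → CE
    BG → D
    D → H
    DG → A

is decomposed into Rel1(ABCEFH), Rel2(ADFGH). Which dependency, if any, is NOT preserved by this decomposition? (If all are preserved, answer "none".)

Check BG → D: no single fragment contains all of {BDG}, and the restricted closure of {BG} across the fragments never reaches {D}.
AB → C is preserved.
C → B is preserved.
H → CE is preserved.
D → H is preserved.
DG → A is preserved.

BG → D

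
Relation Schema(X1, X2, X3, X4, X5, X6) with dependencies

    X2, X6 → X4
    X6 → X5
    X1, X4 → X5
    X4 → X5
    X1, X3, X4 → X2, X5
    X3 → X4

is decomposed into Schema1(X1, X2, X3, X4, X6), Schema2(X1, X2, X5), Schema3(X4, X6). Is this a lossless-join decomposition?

Chase test. Columns are X1, X2, X3, X4, X5, X6; row i has aⱼ where attribute j ∈ Schemai, else bᵢⱼ.
Initial tableau (one row per fragment):
  row 1: a1 a2 a3 a4 b15 a6
  row 2: a1 a2 b23 b24 a5 b26
  row 3: b31 b32 b33 a4 b35 a6
Rows 1 and 3 agree on X6; apply X6→X5 and equate their X5 entries.
No row becomes fully distinguished — the join is lossy.

No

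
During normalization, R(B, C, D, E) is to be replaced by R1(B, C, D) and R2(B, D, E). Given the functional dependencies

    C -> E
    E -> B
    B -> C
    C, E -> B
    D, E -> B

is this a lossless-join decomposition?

Yes

Common attributes: R1 ∩ R2 = {B, D}.
Closure of {B, D}: B → C applies, adding C; C → E applies, adding E. So (B, D)⁺ = {B, C, D, E}.
This closure contains every attribute of R1, so R1 ∩ R2 → R1. The join is lossless.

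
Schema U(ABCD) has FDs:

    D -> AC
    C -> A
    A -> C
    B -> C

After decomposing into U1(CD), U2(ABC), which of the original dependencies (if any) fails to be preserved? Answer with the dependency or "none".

D → AC: restricted closure across fragments reaches AC.
C → A lies within U2.
A → C lies within U2.
B → C lies within U2.
Every dependency is enforceable on the fragments, so the decomposition is dependency-preserving.

none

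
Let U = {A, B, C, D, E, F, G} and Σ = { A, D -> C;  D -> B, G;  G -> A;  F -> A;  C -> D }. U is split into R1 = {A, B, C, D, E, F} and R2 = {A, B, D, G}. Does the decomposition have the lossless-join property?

Common attributes: R1 ∩ R2 = {A, B, D}.
Closure of {A, B, D}: A, D → C applies, adding C; D → B, G applies, adding G. So (A, B, D)⁺ = {A, B, C, D, G}.
This closure contains every attribute of R2, so R1 ∩ R2 → R2. The join is lossless.

Yes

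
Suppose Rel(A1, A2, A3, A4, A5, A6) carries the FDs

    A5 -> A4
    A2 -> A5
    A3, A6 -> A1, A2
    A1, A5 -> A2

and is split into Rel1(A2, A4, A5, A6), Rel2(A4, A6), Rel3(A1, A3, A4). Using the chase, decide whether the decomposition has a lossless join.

No

Chase test. Columns are A1, A2, A3, A4, A5, A6; row i has aⱼ where attribute j ∈ Reli, else bᵢⱼ.
Initial tableau (one row per fragment):
  row 1: b11 a2 b13 a4 a5 a6
  row 2: b21 b22 b23 a4 b25 a6
  row 3: a1 b32 a3 a4 b35 b36
No row becomes fully distinguished — the join is lossy.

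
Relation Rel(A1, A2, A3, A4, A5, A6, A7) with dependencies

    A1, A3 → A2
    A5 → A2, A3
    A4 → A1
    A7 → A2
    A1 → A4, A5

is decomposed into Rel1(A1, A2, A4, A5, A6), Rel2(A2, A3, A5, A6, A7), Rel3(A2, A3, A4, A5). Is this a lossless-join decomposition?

No

Chase test. Columns are A1, A2, A3, A4, A5, A6, A7; row i has aⱼ where attribute j ∈ Reli, else bᵢⱼ.
Initial tableau (one row per fragment):
  row 1: a1 a2 b13 a4 a5 a6 b17
  row 2: b21 a2 a3 b24 a5 a6 a7
  row 3: b31 a2 a3 a4 a5 b36 b37
Rows 1 and 2 agree on A5; apply A5→A2, A3 and equate their A2, A3 entries.
Rows 1 and 3 agree on A4; apply A4→A1 and equate their A1 entries.
No row becomes fully distinguished — the join is lossy.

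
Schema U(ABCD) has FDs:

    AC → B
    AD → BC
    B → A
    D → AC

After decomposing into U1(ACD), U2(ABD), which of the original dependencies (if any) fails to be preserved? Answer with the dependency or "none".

AC → B

Check AC → B: no single fragment contains all of {ABC}, and the restricted closure of {AC} across the fragments never reaches {B}.
AD → BC is preserved.
B → A is preserved.
D → AC is preserved.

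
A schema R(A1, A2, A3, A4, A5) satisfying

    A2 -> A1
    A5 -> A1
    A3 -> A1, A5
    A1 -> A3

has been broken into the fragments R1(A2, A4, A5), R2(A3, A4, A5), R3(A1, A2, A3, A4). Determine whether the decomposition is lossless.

Yes

Chase test. Columns are A1, A2, A3, A4, A5; row i has aⱼ where attribute j ∈ Ri, else bᵢⱼ.
Initial tableau (one row per fragment):
  row 1: b11 a2 b13 a4 a5
  row 2: b21 b22 a3 a4 a5
  row 3: a1 a2 a3 a4 b35
Rows 1 and 3 agree on A2; apply A2→A1 and equate their A1 entries.
Rows 1 and 2 agree on A5; apply A5→A1 and equate their A1 entries.
Rows 2 and 3 agree on A3; apply A3→A1, A5 and equate their A1, A5 entries.
Rows 1 and 2 agree on A1; apply A1→A3 and equate their A3 entries.
Row 1 is now all distinguished symbols — the join is lossless.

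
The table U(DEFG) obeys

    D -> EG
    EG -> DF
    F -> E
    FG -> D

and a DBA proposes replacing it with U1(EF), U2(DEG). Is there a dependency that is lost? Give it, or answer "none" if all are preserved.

EG -> DF

Check EG → DF: no single fragment contains all of {DEFG}, and the restricted closure of {EG} across the fragments never reaches {DF}.
D → EG is preserved.
F → E is preserved.
FG → D is preserved.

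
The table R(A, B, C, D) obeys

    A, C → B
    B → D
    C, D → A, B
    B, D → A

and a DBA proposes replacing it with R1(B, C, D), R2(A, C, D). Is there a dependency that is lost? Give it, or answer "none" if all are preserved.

Check B, D → A: no single fragment contains all of {A, B, D}, and the restricted closure of {B, D} across the fragments never reaches {A}.
A, C → B is preserved.
B → D is preserved.
C, D → A, B is preserved.

B, D → A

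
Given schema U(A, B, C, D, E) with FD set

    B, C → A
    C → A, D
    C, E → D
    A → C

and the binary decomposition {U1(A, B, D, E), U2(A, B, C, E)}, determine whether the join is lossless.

Yes

Common attributes: U1 ∩ U2 = {A, B, E}.
Closure of {A, B, E}: A → C applies, adding C; C → A, D applies, adding D. So (A, B, E)⁺ = {A, B, C, D, E}.
This closure contains every attribute of U1, so U1 ∩ U2 → U1. The join is lossless.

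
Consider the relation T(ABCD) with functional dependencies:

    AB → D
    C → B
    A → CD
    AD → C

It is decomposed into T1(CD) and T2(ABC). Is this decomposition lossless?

Common attributes: T1 ∩ T2 = {C}.
Closure of {C}: C → B applies, adding B. So (C)⁺ = {BC}.
The closure contains neither all of T1 = {CD} nor all of T2 = {ABC}, so the common attributes are not a superkey of either fragment. The join is lossy.

No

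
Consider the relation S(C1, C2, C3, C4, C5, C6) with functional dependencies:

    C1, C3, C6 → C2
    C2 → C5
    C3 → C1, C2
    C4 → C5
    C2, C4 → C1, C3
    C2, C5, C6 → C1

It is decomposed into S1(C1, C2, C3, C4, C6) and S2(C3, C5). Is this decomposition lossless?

Common attributes: S1 ∩ S2 = {C3}.
Closure of {C3}: C3 → C1, C2 applies, adding C1, C2; C2 → C5 applies, adding C5. So (C3)⁺ = {C1, C2, C3, C5}.
This closure contains every attribute of S2, so S1 ∩ S2 → S2. The join is lossless.

Yes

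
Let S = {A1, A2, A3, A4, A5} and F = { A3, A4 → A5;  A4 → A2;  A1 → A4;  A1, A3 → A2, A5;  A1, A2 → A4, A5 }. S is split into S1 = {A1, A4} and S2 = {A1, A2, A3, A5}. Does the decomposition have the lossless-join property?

Yes

Common attributes: S1 ∩ S2 = {A1}.
Closure of {A1}: A1 → A4 applies, adding A4; A4 → A2 applies, adding A2; A1, A2 → A4, A5 applies, adding A5. So (A1)⁺ = {A1, A2, A4, A5}.
This closure contains every attribute of S1, so S1 ∩ S2 → S1. The join is lossless.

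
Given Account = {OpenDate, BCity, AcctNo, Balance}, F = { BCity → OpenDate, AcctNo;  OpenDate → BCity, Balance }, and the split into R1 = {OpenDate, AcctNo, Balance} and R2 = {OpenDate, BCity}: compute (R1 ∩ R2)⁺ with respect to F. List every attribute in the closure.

R1 ∩ R2 = {OpenDate}.
OpenDate → BCity, Balance applies, adding BCity, Balance
BCity → OpenDate, AcctNo applies, adding AcctNo
Closure: {OpenDate, BCity, AcctNo, Balance}.

OpenDate, BCity, AcctNo, Balance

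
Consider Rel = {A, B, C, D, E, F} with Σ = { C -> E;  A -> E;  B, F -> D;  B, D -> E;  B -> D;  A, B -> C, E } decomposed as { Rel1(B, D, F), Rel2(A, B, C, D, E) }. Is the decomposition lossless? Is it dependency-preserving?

Lossless test: (B, D)⁺ = {B, D, E}, which is a superkey of neither fragment — lossy.
Dependency preservation: every FD's attributes lie within a single fragment, so each can be enforced locally — preserved.

lossy but dependency-preserving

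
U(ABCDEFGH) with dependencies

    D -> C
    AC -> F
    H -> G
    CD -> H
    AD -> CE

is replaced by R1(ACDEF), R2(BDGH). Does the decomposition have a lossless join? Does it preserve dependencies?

Lossless test: (D)⁺ = {CDGH}, which is a superkey of neither fragment — lossy.
Dependency preservation: CD → H is not contained in any single fragment, but the restricted closure of its left-hand side across the fragments still reaches the right-hand side; the remaining FDs each lie inside some fragment. All dependencies are preserved.

lossy but dependency-preserving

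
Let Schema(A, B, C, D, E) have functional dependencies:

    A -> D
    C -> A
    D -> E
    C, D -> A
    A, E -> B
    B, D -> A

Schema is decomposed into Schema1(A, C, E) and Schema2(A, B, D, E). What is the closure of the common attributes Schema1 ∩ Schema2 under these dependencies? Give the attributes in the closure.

A, B, D, E

Schema1 ∩ Schema2 = {A, E}.
A → D applies, adding D
A, E → B applies, adding B
Closure: {A, B, D, E}.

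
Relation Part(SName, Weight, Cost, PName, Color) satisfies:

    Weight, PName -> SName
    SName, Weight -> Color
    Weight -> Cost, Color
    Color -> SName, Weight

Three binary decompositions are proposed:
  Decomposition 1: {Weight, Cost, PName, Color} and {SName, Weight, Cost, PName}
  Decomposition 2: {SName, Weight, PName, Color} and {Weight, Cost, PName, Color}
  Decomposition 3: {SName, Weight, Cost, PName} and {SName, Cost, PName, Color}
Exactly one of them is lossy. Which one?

Decomposition 1: common = {Weight, Cost, PName}, closure = {SName, Weight, Cost, PName, Color} → lossless.
Decomposition 2: common = {Weight, PName, Color}, closure = {SName, Weight, Cost, PName, Color} → lossless.
Decomposition 3: common = {SName, Cost, PName}, closure = {SName, Cost, PName} → lossy.

Decomposition 3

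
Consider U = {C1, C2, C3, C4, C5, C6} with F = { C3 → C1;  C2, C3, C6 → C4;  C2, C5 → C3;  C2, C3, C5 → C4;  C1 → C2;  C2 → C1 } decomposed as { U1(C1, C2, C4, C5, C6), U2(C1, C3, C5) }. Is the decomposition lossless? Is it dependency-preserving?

lossless but not dependency-preserving

Lossless test: (C1, C5)⁺ = {C1, C2, C3, C4, C5}, which contains all of one fragment — lossless.
Dependency preservation: the restricted closure of {C2, C3, C6} across the fragments never reaches {C4}, so C2, C3, C6 → C4 cannot be enforced without a join — not preserved.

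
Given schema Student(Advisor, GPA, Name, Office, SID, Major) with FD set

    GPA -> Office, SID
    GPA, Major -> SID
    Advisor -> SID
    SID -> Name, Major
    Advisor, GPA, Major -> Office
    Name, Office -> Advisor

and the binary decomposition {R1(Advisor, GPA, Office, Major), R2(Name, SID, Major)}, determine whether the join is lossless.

No

Common attributes: R1 ∩ R2 = {Major}.
No dependency enlarges {Major}, so (Major)⁺ = {Major}.
The closure contains neither all of R1 = {Advisor, GPA, Office, Major} nor all of R2 = {Name, SID, Major}, so the common attributes are not a superkey of either fragment. The join is lossy.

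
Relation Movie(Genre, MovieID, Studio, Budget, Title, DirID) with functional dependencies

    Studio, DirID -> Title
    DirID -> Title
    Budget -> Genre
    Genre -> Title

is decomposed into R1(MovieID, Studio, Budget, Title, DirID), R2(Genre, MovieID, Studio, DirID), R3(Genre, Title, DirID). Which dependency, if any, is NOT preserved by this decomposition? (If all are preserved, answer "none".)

Check Budget → Genre: no single fragment contains all of {Genre, Budget}, and the restricted closure of {Budget} across the fragments never reaches {Genre}.
Studio, DirID → Title is preserved.
DirID → Title is preserved.
Genre → Title is preserved.

Budget -> Genre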